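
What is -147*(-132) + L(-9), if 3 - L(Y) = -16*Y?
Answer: 19263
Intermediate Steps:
L(Y) = 3 + 16*Y (L(Y) = 3 - (-16)*Y = 3 + 16*Y)
-147*(-132) + L(-9) = -147*(-132) + (3 + 16*(-9)) = 19404 + (3 - 144) = 19404 - 141 = 19263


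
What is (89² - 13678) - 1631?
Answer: -7388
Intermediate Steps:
(89² - 13678) - 1631 = (7921 - 13678) - 1631 = -5757 - 1631 = -7388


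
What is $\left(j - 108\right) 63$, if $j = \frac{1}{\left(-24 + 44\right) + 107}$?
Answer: $- \frac{864045}{127} \approx -6803.5$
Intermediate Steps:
$j = \frac{1}{127}$ ($j = \frac{1}{20 + 107} = \frac{1}{127} \approx 0.007874$)
$\left(j - 108\right) 63 = \left(\frac{1}{127} - 108\right) 63 = \left(- \frac{13715}{127}\right) 63 = - \frac{864045}{127}$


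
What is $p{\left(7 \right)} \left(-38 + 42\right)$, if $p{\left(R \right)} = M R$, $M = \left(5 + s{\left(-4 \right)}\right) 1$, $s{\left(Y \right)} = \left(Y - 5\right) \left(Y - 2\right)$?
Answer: $1652$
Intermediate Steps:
$s{\left(Y \right)} = \left(-5 + Y\right) \left(-2 + Y\right)$
$M = 59$ ($M = \left(5 + \left(10 + \left(-4\right)^{2} - -28\right)\right) 1 = \left(5 + \left(10 + 16 + 28\right)\right) 1 = \left(5 + 54\right) 1 = 59 \cdot 1 = 59$)
$p{\left(R \right)} = 59 R$
$p{\left(7 \right)} \left(-38 + 42\right) = 59 \cdot 7 \left(-38 + 42\right) = 413 \cdot 4 = 1652$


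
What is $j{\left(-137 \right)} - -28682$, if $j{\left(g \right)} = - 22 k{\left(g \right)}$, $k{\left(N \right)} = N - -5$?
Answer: $31586$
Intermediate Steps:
$k{\left(N \right)} = 5 + N$ ($k{\left(N \right)} = N + 5 = 5 + N$)
$j{\left(g \right)} = -110 - 22 g$ ($j{\left(g \right)} = - 22 \left(5 + g\right) = -110 - 22 g$)
$j{\left(-137 \right)} - -28682 = \left(-110 - -3014\right) - -28682 = \left(-110 + 3014\right) + 28682 = 2904 + 28682 = 31586$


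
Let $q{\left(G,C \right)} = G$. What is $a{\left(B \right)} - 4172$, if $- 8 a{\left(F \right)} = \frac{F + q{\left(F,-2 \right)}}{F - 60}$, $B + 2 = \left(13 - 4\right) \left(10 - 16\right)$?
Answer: $- \frac{241983}{58} \approx -4172.1$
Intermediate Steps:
$B = -56$ ($B = -2 + \left(13 - 4\right) \left(10 - 16\right) = -2 + 9 \left(-6\right) = -2 - 54 = -56$)
$a{\left(F \right)} = - \frac{F}{4 \left(-60 + F\right)}$ ($a{\left(F \right)} = - \frac{\left(F + F\right) \frac{1}{F - 60}}{8} = - \frac{2 F \frac{1}{-60 + F}}{8} = - \frac{F}{4 \left(-60 + F\right)}$)
$a{\left(B \right)} - 4172 = \left(-1\right) \left(-56\right) \frac{1}{-240 + 4 \left(-56\right)} - 4172 = \left(-1\right) \left(-56\right) \frac{1}{-240 - 224} - 4172 = \left(-1\right) \left(-56\right) \frac{1}{-464} - 4172 = \left(-1\right) \left(-56\right) \left(- \frac{1}{464}\right) - 4172 = - \frac{7}{58} - 4172 = - \frac{241983}{58}$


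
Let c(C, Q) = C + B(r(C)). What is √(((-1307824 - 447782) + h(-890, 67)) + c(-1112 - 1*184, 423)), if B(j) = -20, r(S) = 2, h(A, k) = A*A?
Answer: I*√964822 ≈ 982.25*I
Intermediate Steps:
h(A, k) = A²
c(C, Q) = -20 + C (c(C, Q) = C - 20 = -20 + C)
√(((-1307824 - 447782) + h(-890, 67)) + c(-1112 - 1*184, 423)) = √(((-1307824 - 447782) + (-890)²) + (-20 + (-1112 - 1*184))) = √((-1755606 + 792100) + (-20 + (-1112 - 184))) = √(-963506 + (-20 - 1296)) = √(-963506 - 1316) = √(-964822) = I*√964822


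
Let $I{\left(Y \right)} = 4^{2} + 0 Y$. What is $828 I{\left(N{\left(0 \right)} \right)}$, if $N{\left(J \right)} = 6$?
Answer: $13248$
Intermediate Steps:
$I{\left(Y \right)} = 16$ ($I{\left(Y \right)} = 16 + 0 = 16$)
$828 I{\left(N{\left(0 \right)} \right)} = 828 \cdot 16 = 13248$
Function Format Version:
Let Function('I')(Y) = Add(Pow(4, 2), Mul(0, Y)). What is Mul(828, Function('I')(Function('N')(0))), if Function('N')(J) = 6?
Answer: 13248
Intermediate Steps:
Function('I')(Y) = 16 (Function('I')(Y) = Add(16, 0) = 16)
Mul(828, Function('I')(Function('N')(0))) = Mul(828, 16) = 13248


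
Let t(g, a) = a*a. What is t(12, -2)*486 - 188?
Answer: 1756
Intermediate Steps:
t(g, a) = a²
t(12, -2)*486 - 188 = (-2)²*486 - 188 = 4*486 - 188 = 1944 - 188 = 1756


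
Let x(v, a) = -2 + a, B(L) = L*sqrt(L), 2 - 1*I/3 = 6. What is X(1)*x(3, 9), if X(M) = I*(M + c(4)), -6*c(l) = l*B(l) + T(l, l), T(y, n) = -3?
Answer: 322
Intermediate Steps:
I = -12 (I = 6 - 3*6 = 6 - 18 = -12)
B(L) = L**(3/2)
c(l) = 1/2 - l**(5/2)/6 (c(l) = -(l*l**(3/2) - 3)/6 = -(l**(5/2) - 3)/6 = -(-3 + l**(5/2))/6 = 1/2 - l**(5/2)/6)
X(M) = 58 - 12*M (X(M) = -12*(M + (1/2 - 4**(5/2)/6)) = -12*(M + (1/2 - 1/6*32)) = -12*(M + (1/2 - 16/3)) = -12*(M - 29/6) = -12*(-29/6 + M) = 58 - 12*M)
X(1)*x(3, 9) = (58 - 12*1)*(-2 + 9) = (58 - 12)*7 = 46*7 = 322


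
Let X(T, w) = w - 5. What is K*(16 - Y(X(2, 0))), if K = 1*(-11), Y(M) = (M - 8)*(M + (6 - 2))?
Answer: -33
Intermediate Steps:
X(T, w) = -5 + w
Y(M) = (-8 + M)*(4 + M) (Y(M) = (-8 + M)*(M + 4) = (-8 + M)*(4 + M))
K = -11
K*(16 - Y(X(2, 0))) = -11*(16 - (-32 + (-5 + 0)² - 4*(-5 + 0))) = -11*(16 - (-32 + (-5)² - 4*(-5))) = -11*(16 - (-32 + 25 + 20)) = -11*(16 - 1*13) = -11*(16 - 13) = -11*3 = -33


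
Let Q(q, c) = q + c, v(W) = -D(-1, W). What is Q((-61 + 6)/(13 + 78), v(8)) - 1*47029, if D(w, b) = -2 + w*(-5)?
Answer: -4279967/91 ≈ -47033.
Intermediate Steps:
D(w, b) = -2 - 5*w
v(W) = -3 (v(W) = -(-2 - 5*(-1)) = -(-2 + 5) = -1*3 = -3)
Q(q, c) = c + q
Q((-61 + 6)/(13 + 78), v(8)) - 1*47029 = (-3 + (-61 + 6)/(13 + 78)) - 1*47029 = (-3 - 55/91) - 47029 = -328/91 - 47029 = -4279967/91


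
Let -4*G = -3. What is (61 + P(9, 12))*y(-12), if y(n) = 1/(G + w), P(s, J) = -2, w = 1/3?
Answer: 708/13 ≈ 54.462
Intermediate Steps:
w = ⅓ (w = 1*(⅓) = ⅓ ≈ 0.33333)
G = ¾ (G = -¼*(-3) = ¾ ≈ 0.75000)
y(n) = 12/13 (y(n) = 1/(¾ + ⅓) = 1/(13/12) = 12/13)
(61 + P(9, 12))*y(-12) = (61 - 2)*(12/13) = 59*(12/13) = 708/13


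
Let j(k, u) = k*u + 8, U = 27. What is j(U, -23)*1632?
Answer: -1000416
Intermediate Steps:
j(k, u) = 8 + k*u
j(U, -23)*1632 = (8 + 27*(-23))*1632 = (8 - 621)*1632 = -613*1632 = -1000416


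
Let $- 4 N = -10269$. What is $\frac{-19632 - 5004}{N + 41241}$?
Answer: $- \frac{32848}{58411} \approx -0.56236$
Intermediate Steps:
$N = \frac{10269}{4}$ ($N = \left(- \frac{1}{4}\right) \left(-10269\right) = \frac{10269}{4} \approx 2567.3$)
$\frac{-19632 - 5004}{N + 41241} = \frac{-19632 - 5004}{\frac{10269}{4} + 41241} = - \frac{24636}{\frac{175233}{4}} = \left(-24636\right) \frac{4}{175233} = - \frac{32848}{58411}$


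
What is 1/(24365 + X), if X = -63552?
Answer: -1/39187 ≈ -2.5519e-5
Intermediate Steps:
1/(24365 + X) = 1/(24365 - 63552) = 1/(-39187) = -1/39187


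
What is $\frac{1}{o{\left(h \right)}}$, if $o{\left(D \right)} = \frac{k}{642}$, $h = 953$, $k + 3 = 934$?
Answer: $\frac{642}{931} \approx 0.68958$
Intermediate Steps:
$k = 931$ ($k = -3 + 934 = 931$)
$o{\left(D \right)} = \frac{931}{642}$
$\frac{1}{o{\left(h \right)}} = \frac{1}{\frac{931}{642}} = \frac{642}{931}$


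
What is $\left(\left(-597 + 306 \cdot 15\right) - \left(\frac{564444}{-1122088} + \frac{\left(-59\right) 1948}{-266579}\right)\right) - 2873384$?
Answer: $- \frac{214576709890774293}{74781274238} \approx -2.8694 \cdot 10^{6}$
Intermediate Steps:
$\left(\left(-597 + 306 \cdot 15\right) - \left(\frac{564444}{-1122088} + \frac{\left(-59\right) 1948}{-266579}\right)\right) - 2873384 = \left(\left(-597 + 4590\right) - \left(564444 \left(- \frac{1}{1122088}\right) - - \frac{114932}{266579}\right)\right) - 2873384 = \left(3993 - \left(- \frac{141111}{280522} + \frac{114932}{266579}\right)\right) - 2873384 = \left(3993 - - \frac{5376274765}{74781274238}\right) - 2873384 = \left(3993 + \frac{5376274765}{74781274238}\right) - 2873384 = \frac{298607004307099}{74781274238} - 2873384 = - \frac{214576709890774293}{74781274238}$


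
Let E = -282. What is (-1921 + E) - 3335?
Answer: -5538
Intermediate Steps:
(-1921 + E) - 3335 = (-1921 - 282) - 3335 = -2203 - 3335 = -5538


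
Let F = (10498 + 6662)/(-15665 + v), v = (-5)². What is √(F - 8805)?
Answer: 12*I*√9349201/391 ≈ 93.841*I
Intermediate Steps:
v = 25
F = -429/391 (F = (10498 + 6662)/(-15665 + 25) = 17160/(-15640) = 17160*(-1/15640) = -429/391 ≈ -1.0972)
√(F - 8805) = √(-429/391 - 8805) = √(-3443184/391) = 12*I*√9349201/391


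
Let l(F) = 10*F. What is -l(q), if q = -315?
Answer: 3150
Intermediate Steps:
-l(q) = -10*(-315) = -1*(-3150) = 3150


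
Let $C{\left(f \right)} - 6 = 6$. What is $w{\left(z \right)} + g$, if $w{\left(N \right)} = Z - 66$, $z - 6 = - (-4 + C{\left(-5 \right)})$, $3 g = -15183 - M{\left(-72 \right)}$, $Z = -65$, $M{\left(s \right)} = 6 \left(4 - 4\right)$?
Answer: $-5192$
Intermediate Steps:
$M{\left(s \right)} = 0$ ($M{\left(s \right)} = 6 \cdot 0 = 0$)
$C{\left(f \right)} = 12$ ($C{\left(f \right)} = 6 + 6 = 12$)
$g = -5061$ ($g = \frac{-15183 - 0}{3} = \frac{-15183 + 0}{3} = \frac{1}{3} \left(-15183\right) = -5061$)
$z = -2$ ($z = 6 - \left(-4 + 12\right) = 6 - 8 = -2$)
$w{\left(N \right)} = -131$ ($w{\left(N \right)} = -65 - 66 = -131$)
$w{\left(z \right)} + g = -131 - 5061 = -5192$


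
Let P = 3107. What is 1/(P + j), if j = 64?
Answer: 1/3171 ≈ 0.00031536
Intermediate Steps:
1/(P + j) = 1/(3107 + 64) = 1/3171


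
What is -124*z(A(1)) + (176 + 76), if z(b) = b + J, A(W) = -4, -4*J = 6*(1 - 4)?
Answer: 190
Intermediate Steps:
J = 9/2 (J = -3*(1 - 4)/2 = -3*(-3)/2 = -1/4*(-18) = 9/2 ≈ 4.5000)
z(b) = 9/2 + b (z(b) = b + 9/2 = 9/2 + b)
-124*z(A(1)) + (176 + 76) = -124*(9/2 - 4) + (176 + 76) = -124*1/2 + 252 = -62 + 252 = 190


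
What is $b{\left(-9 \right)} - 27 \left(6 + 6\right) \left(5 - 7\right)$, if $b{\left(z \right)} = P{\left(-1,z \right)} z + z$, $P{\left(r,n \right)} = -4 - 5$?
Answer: $720$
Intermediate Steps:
$P{\left(r,n \right)} = -9$ ($P{\left(r,n \right)} = -4 - 5 = -9$)
$b{\left(z \right)} = - 8 z$ ($b{\left(z \right)} = - 9 z + z = - 8 z$)
$b{\left(-9 \right)} - 27 \left(6 + 6\right) \left(5 - 7\right) = \left(-8\right) \left(-9\right) - 27 \left(6 + 6\right) \left(5 - 7\right) = 72 - 27 \cdot 12 \left(5 - 7\right) = 72 - 27 \cdot 12 \left(-2\right) = 72 - -648 = 72 + 648 = 720$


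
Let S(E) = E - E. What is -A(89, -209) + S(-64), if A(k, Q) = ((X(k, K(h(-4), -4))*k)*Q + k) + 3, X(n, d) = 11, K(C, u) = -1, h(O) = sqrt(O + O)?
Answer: 204519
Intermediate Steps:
h(O) = sqrt(2)*sqrt(O) (h(O) = sqrt(2*O) = sqrt(2)*sqrt(O))
S(E) = 0
A(k, Q) = 3 + k + 11*Q*k (A(k, Q) = ((11*k)*Q + k) + 3 = (11*Q*k + k) + 3 = (k + 11*Q*k) + 3 = 3 + k + 11*Q*k)
-A(89, -209) + S(-64) = -(3 + 89 + 11*(-209)*89) + 0 = -(3 + 89 - 204611) + 0 = -1*(-204519) + 0 = 204519 + 0 = 204519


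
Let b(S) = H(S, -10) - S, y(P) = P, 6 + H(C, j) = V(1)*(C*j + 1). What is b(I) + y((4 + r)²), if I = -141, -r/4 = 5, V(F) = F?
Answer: 1802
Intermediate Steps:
r = -20 (r = -4*5 = -20)
H(C, j) = -5 + C*j (H(C, j) = -6 + 1*(C*j + 1) = -6 + 1*(1 + C*j) = -6 + (1 + C*j) = -5 + C*j)
b(S) = -5 - 11*S (b(S) = (-5 + S*(-10)) - S = (-5 - 10*S) - S = -5 - 11*S)
b(I) + y((4 + r)²) = (-5 - 11*(-141)) + (4 - 20)² = (-5 + 1551) + (-16)² = 1546 + 256 = 1802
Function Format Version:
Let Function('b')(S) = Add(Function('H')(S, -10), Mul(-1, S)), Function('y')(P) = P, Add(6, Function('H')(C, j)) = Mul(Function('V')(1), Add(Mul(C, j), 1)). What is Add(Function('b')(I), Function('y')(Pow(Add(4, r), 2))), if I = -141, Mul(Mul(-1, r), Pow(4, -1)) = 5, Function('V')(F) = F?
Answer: 1802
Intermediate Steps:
r = -20 (r = Mul(-4, 5) = -20)
Function('H')(C, j) = Add(-5, Mul(C, j)) (Function('H')(C, j) = Add(-6, Mul(1, Add(Mul(C, j), 1))) = Add(-6, Mul(1, Add(1, Mul(C, j)))) = Add(-6, Add(1, Mul(C, j))) = Add(-5, Mul(C, j)))
Function('b')(S) = Add(-5, Mul(-11, S)) (Function('b')(S) = Add(Add(-5, Mul(S, -10)), Mul(-1, S)) = Add(Add(-5, Mul(-10, S)), Mul(-1, S)) = Add(-5, Mul(-11, S)))
Add(Function('b')(I), Function('y')(Pow(Add(4, r), 2))) = Add(Add(-5, Mul(-11, -141)), Pow(Add(4, -20), 2)) = Add(Add(-5, 1551), Pow(-16, 2)) = Add(1546, 256) = 1802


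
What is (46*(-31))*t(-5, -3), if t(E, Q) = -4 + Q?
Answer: 9982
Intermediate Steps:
(46*(-31))*t(-5, -3) = (46*(-31))*(-4 - 3) = -1426*(-7) = 9982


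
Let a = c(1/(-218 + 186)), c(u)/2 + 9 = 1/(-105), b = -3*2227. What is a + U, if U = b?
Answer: -703397/105 ≈ -6699.0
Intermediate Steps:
b = -6681
c(u) = -1892/105 (c(u) = -18 + 2/(-105) = -18 + 2*(-1/105) = -18 - 2/105 = -1892/105)
a = -1892/105 ≈ -18.019
U = -6681
a + U = -1892/105 - 6681 = -703397/105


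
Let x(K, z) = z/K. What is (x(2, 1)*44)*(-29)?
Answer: -638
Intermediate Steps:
(x(2, 1)*44)*(-29) = ((1/2)*44)*(-29) = 22*(-29) = -638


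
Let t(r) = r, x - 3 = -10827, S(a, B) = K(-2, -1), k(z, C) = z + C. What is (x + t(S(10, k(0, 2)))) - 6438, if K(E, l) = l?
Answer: -17263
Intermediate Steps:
k(z, C) = C + z
S(a, B) = -1
x = -10824 (x = 3 - 10827 = -10824)
(x + t(S(10, k(0, 2)))) - 6438 = (-10824 - 1) - 6438 = -10825 - 6438 = -17263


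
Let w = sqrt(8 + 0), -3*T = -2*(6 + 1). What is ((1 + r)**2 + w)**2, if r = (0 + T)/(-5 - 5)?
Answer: 409096/50625 + 256*sqrt(2)/225 ≈ 9.6900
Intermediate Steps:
T = 14/3 (T = -(-2)*(6 + 1)/3 = -(-2)*7/3 = -1/3*(-14) = 14/3 ≈ 4.6667)
w = 2*sqrt(2) (w = sqrt(8) = 2*sqrt(2) ≈ 2.8284)
r = -7/15 (r = (0 + 14/3)/(-5 - 5) = (14/3)/(-10) = (14/3)*(-1/10) = -7/15 ≈ -0.46667)
((1 + r)**2 + w)**2 = ((1 - 7/15)**2 + 2*sqrt(2))**2 = ((8/15)**2 + 2*sqrt(2))**2 = (64/225 + 2*sqrt(2))**2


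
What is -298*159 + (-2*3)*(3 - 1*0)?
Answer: -47400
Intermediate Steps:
-298*159 + (-2*3)*(3 - 1*0) = -47382 - 6*(3 + 0) = -47382 - 6*3 = -47382 - 18 = -47400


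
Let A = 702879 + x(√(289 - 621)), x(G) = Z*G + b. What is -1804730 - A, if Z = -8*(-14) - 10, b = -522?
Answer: -2507087 - 204*I*√83 ≈ -2.5071e+6 - 1858.5*I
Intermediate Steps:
Z = 102 (Z = 112 - 10 = 102)
x(G) = -522 + 102*G (x(G) = 102*G - 522 = -522 + 102*G)
A = 702357 + 204*I*√83 (A = 702879 + (-522 + 102*√(289 - 621)) = 702879 + (-522 + 102*√(-332)) = 702879 + (-522 + 102*(2*I*√83)) = 702879 + (-522 + 204*I*√83) = 702357 + 204*I*√83 ≈ 7.0236e+5 + 1858.5*I)
-1804730 - A = -1804730 - (702357 + 204*I*√83) = -1804730 + (-702357 - 204*I*√83) = -2507087 - 204*I*√83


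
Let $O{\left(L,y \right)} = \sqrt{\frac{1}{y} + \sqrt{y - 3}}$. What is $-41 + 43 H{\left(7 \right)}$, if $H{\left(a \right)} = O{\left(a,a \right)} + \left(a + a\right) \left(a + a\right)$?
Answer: $8387 + \frac{43 \sqrt{105}}{7} \approx 8449.9$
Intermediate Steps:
$O{\left(L,y \right)} = \sqrt{\frac{1}{y} + \sqrt{-3 + y}}$
$H{\left(a \right)} = \sqrt{\frac{1}{a} + \sqrt{-3 + a}} + 4 a^{2}$ ($H{\left(a \right)} = \sqrt{\frac{1}{a} + \sqrt{-3 + a}} + \left(a + a\right) \left(a + a\right) = \sqrt{\frac{1}{a} + \sqrt{-3 + a}} + 2 a 2 a = \sqrt{\frac{1}{a} + \sqrt{-3 + a}} + 4 a^{2}$)
$-41 + 43 H{\left(7 \right)} = -41 + 43 \left(\sqrt{\frac{1}{7} + \sqrt{-3 + 7}} + 4 \cdot 7^{2}\right) = -41 + 43 \left(\sqrt{\frac{1}{7} + \sqrt{4}} + 4 \cdot 49\right) = -41 + 43 \left(\sqrt{\frac{1}{7} + 2} + 196\right) = -41 + 43 \left(\sqrt{\frac{15}{7}} + 196\right) = -41 + 43 \left(\frac{\sqrt{105}}{7} + 196\right) = -41 + 43 \left(196 + \frac{\sqrt{105}}{7}\right) = -41 + \left(8428 + \frac{43 \sqrt{105}}{7}\right) = 8387 + \frac{43 \sqrt{105}}{7}$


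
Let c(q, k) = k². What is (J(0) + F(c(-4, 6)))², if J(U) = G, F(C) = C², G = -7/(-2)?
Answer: 6754801/4 ≈ 1.6887e+6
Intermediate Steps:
G = 7/2 (G = -7*(-½) = 7/2 ≈ 3.5000)
J(U) = 7/2
(J(0) + F(c(-4, 6)))² = (7/2 + (6²)²)² = (7/2 + 36²)² = (7/2 + 1296)² = (2599/2)² = 6754801/4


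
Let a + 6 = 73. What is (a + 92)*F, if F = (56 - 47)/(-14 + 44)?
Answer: 477/10 ≈ 47.700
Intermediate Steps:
a = 67 (a = -6 + 73 = 67)
F = 3/10 (F = 9/30 = 9*(1/30) = 3/10 ≈ 0.30000)
(a + 92)*F = (67 + 92)*(3/10) = 159*(3/10) = 477/10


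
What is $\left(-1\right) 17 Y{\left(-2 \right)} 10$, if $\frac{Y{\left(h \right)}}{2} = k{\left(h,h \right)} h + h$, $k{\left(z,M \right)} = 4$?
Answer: $3400$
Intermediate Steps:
$Y{\left(h \right)} = 10 h$ ($Y{\left(h \right)} = 2 \left(4 h + h\right) = 2 \cdot 5 h = 10 h$)
$\left(-1\right) 17 Y{\left(-2 \right)} 10 = \left(-1\right) 17 \cdot 10 \left(-2\right) 10 = \left(-17\right) \left(-20\right) 10 = 340 \cdot 10 = 3400$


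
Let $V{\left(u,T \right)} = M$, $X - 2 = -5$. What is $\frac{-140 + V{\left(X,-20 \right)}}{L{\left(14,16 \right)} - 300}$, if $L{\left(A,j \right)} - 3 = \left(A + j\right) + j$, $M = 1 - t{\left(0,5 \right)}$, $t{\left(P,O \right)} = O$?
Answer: $\frac{144}{251} \approx 0.5737$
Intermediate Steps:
$X = -3$ ($X = 2 - 5 = -3$)
$M = -4$ ($M = 1 - 5 = -4$)
$V{\left(u,T \right)} = -4$
$L{\left(A,j \right)} = 3 + A + 2 j$ ($L{\left(A,j \right)} = 3 + \left(\left(A + j\right) + j\right) = 3 + \left(A + 2 j\right) = 3 + A + 2 j$)
$\frac{-140 + V{\left(X,-20 \right)}}{L{\left(14,16 \right)} - 300} = \frac{-140 - 4}{\left(3 + 14 + 2 \cdot 16\right) - 300} = - \frac{144}{\left(3 + 14 + 32\right) - 300} = - \frac{144}{49 - 300} = - \frac{144}{-251} = \left(-144\right) \left(- \frac{1}{251}\right) = \frac{144}{251}$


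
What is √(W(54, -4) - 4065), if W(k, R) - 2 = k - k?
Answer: I*√4063 ≈ 63.742*I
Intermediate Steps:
W(k, R) = 2 (W(k, R) = 2 + (k - k) = 2 + 0 = 2)
√(W(54, -4) - 4065) = √(2 - 4065) = √(-4063) = I*√4063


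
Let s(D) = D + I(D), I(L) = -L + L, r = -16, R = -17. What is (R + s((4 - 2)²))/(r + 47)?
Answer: -13/31 ≈ -0.41935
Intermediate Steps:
I(L) = 0
s(D) = D (s(D) = D + 0 = D)
(R + s((4 - 2)²))/(r + 47) = (-17 + (4 - 2)²)/(-16 + 47) = (-17 + 2²)/31 = (-17 + 4)*(1/31) = -13*1/31 = -13/31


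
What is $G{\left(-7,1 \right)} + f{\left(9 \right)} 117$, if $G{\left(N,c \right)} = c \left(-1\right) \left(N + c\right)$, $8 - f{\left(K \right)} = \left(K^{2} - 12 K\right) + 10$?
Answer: $2931$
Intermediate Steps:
$f{\left(K \right)} = -2 - K^{2} + 12 K$ ($f{\left(K \right)} = 8 - \left(\left(K^{2} - 12 K\right) + 10\right) = 8 - \left(10 + K^{2} - 12 K\right) = -2 - K^{2} + 12 K$)
$G{\left(N,c \right)} = - c \left(N + c\right)$
$G{\left(-7,1 \right)} + f{\left(9 \right)} 117 = \left(-1\right) 1 \left(-7 + 1\right) + \left(-2 - 9^{2} + 12 \cdot 9\right) 117 = \left(-1\right) 1 \left(-6\right) + \left(-2 - 81 + 108\right) 117 = 6 + \left(-2 - 81 + 108\right) 117 = 6 + 25 \cdot 117 = 6 + 2925 = 2931$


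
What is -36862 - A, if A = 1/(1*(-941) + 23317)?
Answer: -824824113/22376 ≈ -36862.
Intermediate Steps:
A = 1/22376 (A = 1/(-941 + 23317) = 1/22376 ≈ 4.4691e-5)
-36862 - A = -36862 - 1*1/22376 = -36862 - 1/22376 = -824824113/22376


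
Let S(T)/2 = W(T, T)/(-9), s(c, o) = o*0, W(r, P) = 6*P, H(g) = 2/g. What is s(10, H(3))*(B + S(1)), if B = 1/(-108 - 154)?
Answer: 0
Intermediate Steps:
s(c, o) = 0
B = -1/262 (B = 1/(-262) = -1/262 ≈ -0.0038168)
S(T) = -4*T/3 (S(T) = 2*((6*T)/(-9)) = 2*((6*T)*(-⅑)) = 2*(-2*T/3) = -4*T/3)
s(10, H(3))*(B + S(1)) = 0*(-1/262 - 4/3*1) = 0*(-1/262 - 4/3) = 0*(-1051/786) = 0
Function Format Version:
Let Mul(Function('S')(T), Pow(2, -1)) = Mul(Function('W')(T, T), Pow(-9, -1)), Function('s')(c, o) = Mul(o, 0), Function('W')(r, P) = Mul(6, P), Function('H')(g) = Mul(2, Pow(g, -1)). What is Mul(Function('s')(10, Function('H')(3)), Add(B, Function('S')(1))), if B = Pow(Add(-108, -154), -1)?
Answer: 0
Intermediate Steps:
Function('s')(c, o) = 0
B = Rational(-1, 262) (B = Pow(-262, -1) = Rational(-1, 262) ≈ -0.0038168)
Function('S')(T) = Mul(Rational(-4, 3), T) (Function('S')(T) = Mul(2, Mul(Mul(6, T), Pow(-9, -1))) = Mul(2, Mul(Mul(6, T), Rational(-1, 9))) = Mul(2, Mul(Rational(-2, 3), T)) = Mul(Rational(-4, 3), T))
Mul(Function('s')(10, Function('H')(3)), Add(B, Function('S')(1))) = Mul(0, Add(Rational(-1, 262), Mul(Rational(-4, 3), 1))) = Mul(0, Add(Rational(-1, 262), Rational(-4, 3))) = Mul(0, Rational(-1051, 786)) = 0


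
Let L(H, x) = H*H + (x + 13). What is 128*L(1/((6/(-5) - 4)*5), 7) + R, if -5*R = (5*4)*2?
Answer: 431320/169 ≈ 2552.2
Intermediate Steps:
R = -8 (R = -5*4*2/5 = -4*2 = -1/5*40 = -8)
L(H, x) = 13 + x + H**2 (L(H, x) = H**2 + (13 + x) = 13 + x + H**2)
128*L(1/((6/(-5) - 4)*5), 7) + R = 128*(13 + 7 + (1/((6/(-5) - 4)*5))**2) - 8 = 128*(13 + 7 + (1/((6*(-1/5) - 4)*5))**2) - 8 = 128*(13 + 7 + (1/((-6/5 - 4)*5))**2) - 8 = 128*(13 + 7 + (1/(-26/5*5))**2) - 8 = 128*(13 + 7 + (1/(-26))**2) - 8 = 128*(13 + 7 + (-1/26)**2) - 8 = 128*(13 + 7 + 1/676) - 8 = 128*(13521/676) - 8 = 432672/169 - 8 = 431320/169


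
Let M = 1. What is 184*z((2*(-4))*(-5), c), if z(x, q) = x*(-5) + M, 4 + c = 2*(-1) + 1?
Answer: -36616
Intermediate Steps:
c = -5 (c = -4 + (2*(-1) + 1) = -4 + (-2 + 1) = -4 - 1 = -5)
z(x, q) = 1 - 5*x (z(x, q) = x*(-5) + 1 = -5*x + 1 = 1 - 5*x)
184*z((2*(-4))*(-5), c) = 184*(1 - 5*2*(-4)*(-5)) = 184*(1 - (-40)*(-5)) = 184*(1 - 5*40) = 184*(1 - 200) = 184*(-199) = -36616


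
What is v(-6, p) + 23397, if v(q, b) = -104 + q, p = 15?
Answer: 23287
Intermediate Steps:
v(-6, p) + 23397 = (-104 - 6) + 23397 = -110 + 23397 = 23287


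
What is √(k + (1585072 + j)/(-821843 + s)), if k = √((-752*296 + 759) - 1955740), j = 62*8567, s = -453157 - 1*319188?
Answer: √(-93712835958 + 70595427204*I*√2177573)/265698 ≈ 27.151 + 27.175*I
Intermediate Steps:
s = -772345 (s = -453157 - 319188 = -772345)
j = 531154
k = I*√2177573 (k = √((-222592 + 759) - 1955740) = √(-221833 - 1955740) = √(-2177573) = I*√2177573 ≈ 1475.7*I)
√(k + (1585072 + j)/(-821843 + s)) = √(I*√2177573 + (1585072 + 531154)/(-821843 - 772345)) = √(I*√2177573 + 2116226/(-1594188)) = √(I*√2177573 + 2116226*(-1/1594188)) = √(I*√2177573 - 1058113/797094) = √(-1058113/797094 + I*√2177573)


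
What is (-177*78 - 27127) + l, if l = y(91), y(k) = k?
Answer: -40842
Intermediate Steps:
l = 91
(-177*78 - 27127) + l = (-177*78 - 27127) + 91 = (-13806 - 27127) + 91 = -40933 + 91 = -40842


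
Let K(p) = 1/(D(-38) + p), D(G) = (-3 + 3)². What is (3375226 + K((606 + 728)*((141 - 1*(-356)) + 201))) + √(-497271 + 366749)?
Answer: 3142780935833/931132 + I*√130522 ≈ 3.3752e+6 + 361.28*I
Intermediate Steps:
D(G) = 0 (D(G) = 0² = 0)
K(p) = 1/p (K(p) = 1/(0 + p) = 1/p)
(3375226 + K((606 + 728)*((141 - 1*(-356)) + 201))) + √(-497271 + 366749) = (3375226 + 1/((606 + 728)*((141 - 1*(-356)) + 201))) + √(-497271 + 366749) = (3375226 + 1/(1334*((141 + 356) + 201))) + √(-130522) = (3375226 + 1/(1334*(497 + 201))) + I*√130522 = (3375226 + 1/(1334*698)) + I*√130522 = (3375226 + 1/931132) + I*√130522 = 3142780935833/931132 + I*√130522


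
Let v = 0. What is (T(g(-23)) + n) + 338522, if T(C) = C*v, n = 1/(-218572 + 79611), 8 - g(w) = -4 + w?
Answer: 47041355641/138961 ≈ 3.3852e+5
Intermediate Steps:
g(w) = 12 - w (g(w) = 8 - (-4 + w) = 8 + (4 - w) = 12 - w)
n = -1/138961 (n = 1/(-138961) = -1/138961 ≈ -7.1963e-6)
T(C) = 0 (T(C) = C*0 = 0)
(T(g(-23)) + n) + 338522 = (0 - 1/138961) + 338522 = -1/138961 + 338522 = 47041355641/138961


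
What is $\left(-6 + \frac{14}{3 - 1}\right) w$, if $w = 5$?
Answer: $5$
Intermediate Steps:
$\left(-6 + \frac{14}{3 - 1}\right) w = \left(-6 + \frac{14}{3 - 1}\right) 5 = \left(-6 + \frac{14}{2}\right) 5 = \left(-6 + 14 \cdot \frac{1}{2}\right) 5 = \left(-6 + 7\right) 5 = 1 \cdot 5 = 5$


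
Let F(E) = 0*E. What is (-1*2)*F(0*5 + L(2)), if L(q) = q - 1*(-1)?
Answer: 0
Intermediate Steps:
L(q) = 1 + q (L(q) = q + 1 = 1 + q)
F(E) = 0
(-1*2)*F(0*5 + L(2)) = -1*2*0 = -2*0 = 0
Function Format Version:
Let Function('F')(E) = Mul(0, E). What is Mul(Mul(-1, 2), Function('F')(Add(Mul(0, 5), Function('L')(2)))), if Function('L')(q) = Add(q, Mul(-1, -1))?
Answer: 0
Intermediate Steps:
Function('L')(q) = Add(1, q) (Function('L')(q) = Add(q, 1) = Add(1, q))
Function('F')(E) = 0
Mul(Mul(-1, 2), Function('F')(Add(Mul(0, 5), Function('L')(2)))) = Mul(Mul(-1, 2), 0) = Mul(-2, 0) = 0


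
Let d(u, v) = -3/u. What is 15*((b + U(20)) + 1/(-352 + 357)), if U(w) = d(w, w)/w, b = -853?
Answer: -1023369/80 ≈ -12792.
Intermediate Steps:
U(w) = -3/w**2 (U(w) = (-3/w)/w = -3/w**2)
15*((b + U(20)) + 1/(-352 + 357)) = 15*((-853 - 3/20**2) + 1/(-352 + 357)) = 15*((-853 - 3*1/400) + 1/5) = 15*((-853 - 3/400) + 1/5) = 15*(-341203/400 + 1/5) = 15*(-341123/400) = -1023369/80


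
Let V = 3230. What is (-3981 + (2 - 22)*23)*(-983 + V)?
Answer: -9978927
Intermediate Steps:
(-3981 + (2 - 22)*23)*(-983 + V) = (-3981 + (2 - 22)*23)*(-983 + 3230) = (-3981 - 20*23)*2247 = (-3981 - 460)*2247 = -4441*2247 = -9978927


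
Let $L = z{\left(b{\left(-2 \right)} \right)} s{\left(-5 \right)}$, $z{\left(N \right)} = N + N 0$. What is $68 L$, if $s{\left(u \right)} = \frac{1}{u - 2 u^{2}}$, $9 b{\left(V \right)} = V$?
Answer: $\frac{136}{495} \approx 0.27475$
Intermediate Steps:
$b{\left(V \right)} = \frac{V}{9}$
$z{\left(N \right)} = N$ ($z{\left(N \right)} = N + 0 = N$)
$L = \frac{2}{495}$ ($L = \frac{1}{9} \left(-2\right) \left(- \frac{1}{\left(-5\right) \left(-1 + 2 \left(-5\right)\right)}\right) = - \frac{2 \left(\left(-1\right) \left(- \frac{1}{5}\right) \frac{1}{-1 - 10}\right)}{9} = - \frac{2 \left(\left(-1\right) \left(- \frac{1}{5}\right) \frac{1}{-11}\right)}{9} = - \frac{2 \left(\left(-1\right) \left(- \frac{1}{5}\right) \left(- \frac{1}{11}\right)\right)}{9} = \left(- \frac{2}{9}\right) \left(- \frac{1}{55}\right) = \frac{2}{495} \approx 0.0040404$)
$68 L = 68 \cdot \frac{2}{495} = \frac{136}{495}$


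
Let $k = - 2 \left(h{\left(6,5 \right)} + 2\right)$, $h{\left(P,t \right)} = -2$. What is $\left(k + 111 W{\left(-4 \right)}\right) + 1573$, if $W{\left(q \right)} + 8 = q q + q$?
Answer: $2017$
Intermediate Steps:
$W{\left(q \right)} = -8 + q + q^{2}$ ($W{\left(q \right)} = -8 + \left(q q + q\right) = -8 + \left(q^{2} + q\right) = -8 + \left(q + q^{2}\right) = -8 + q + q^{2}$)
$k = 0$ ($k = - 2 \left(-2 + 2\right) = \left(-2\right) 0 = 0$)
$\left(k + 111 W{\left(-4 \right)}\right) + 1573 = \left(0 + 111 \left(-8 - 4 + \left(-4\right)^{2}\right)\right) + 1573 = \left(0 + 111 \left(-8 - 4 + 16\right)\right) + 1573 = \left(0 + 111 \cdot 4\right) + 1573 = \left(0 + 444\right) + 1573 = 444 + 1573 = 2017$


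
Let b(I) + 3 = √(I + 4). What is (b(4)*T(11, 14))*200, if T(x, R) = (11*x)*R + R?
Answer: -1024800 + 683200*√2 ≈ -58609.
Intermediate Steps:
T(x, R) = R + 11*R*x (T(x, R) = 11*R*x + R = R + 11*R*x)
b(I) = -3 + √(4 + I) (b(I) = -3 + √(I + 4) = -3 + √(4 + I))
(b(4)*T(11, 14))*200 = ((-3 + √(4 + 4))*(14*(1 + 11*11)))*200 = ((-3 + √8)*(14*(1 + 121)))*200 = ((-3 + 2*√2)*(14*122))*200 = ((-3 + 2*√2)*1708)*200 = (-5124 + 3416*√2)*200 = -1024800 + 683200*√2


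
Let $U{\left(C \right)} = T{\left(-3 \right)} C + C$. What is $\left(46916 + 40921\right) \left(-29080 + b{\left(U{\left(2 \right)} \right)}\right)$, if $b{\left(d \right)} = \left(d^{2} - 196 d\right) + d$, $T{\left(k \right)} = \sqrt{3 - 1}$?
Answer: $-2587502346 - 33553734 \sqrt{2} \approx -2.635 \cdot 10^{9}$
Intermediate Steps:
$T{\left(k \right)} = \sqrt{2}$
$U{\left(C \right)} = C + C \sqrt{2}$ ($U{\left(C \right)} = \sqrt{2} C + C = C \sqrt{2} + C = C + C \sqrt{2}$)
$b{\left(d \right)} = d^{2} - 195 d$
$\left(46916 + 40921\right) \left(-29080 + b{\left(U{\left(2 \right)} \right)}\right) = \left(46916 + 40921\right) \left(-29080 + 2 \left(1 + \sqrt{2}\right) \left(-195 + 2 \left(1 + \sqrt{2}\right)\right)\right) = 87837 \left(-29080 + \left(2 + 2 \sqrt{2}\right) \left(-195 + \left(2 + 2 \sqrt{2}\right)\right)\right) = 87837 \left(-29080 + \left(2 + 2 \sqrt{2}\right) \left(-193 + 2 \sqrt{2}\right)\right) = 87837 \left(-29080 + \left(-193 + 2 \sqrt{2}\right) \left(2 + 2 \sqrt{2}\right)\right) = -2554299960 + 87837 \left(-193 + 2 \sqrt{2}\right) \left(2 + 2 \sqrt{2}\right)$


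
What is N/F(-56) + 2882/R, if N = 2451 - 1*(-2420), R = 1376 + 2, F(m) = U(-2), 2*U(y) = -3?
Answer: -6707915/2067 ≈ -3245.2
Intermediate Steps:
U(y) = -3/2 (U(y) = (1/2)*(-3) = -3/2)
F(m) = -3/2
R = 1378
N = 4871 (N = 2451 + 2420 = 4871)
N/F(-56) + 2882/R = 4871/(-3/2) + 2882/1378 = 4871*(-2/3) + 2882*(1/1378) = -9742/3 + 1441/689 = -6707915/2067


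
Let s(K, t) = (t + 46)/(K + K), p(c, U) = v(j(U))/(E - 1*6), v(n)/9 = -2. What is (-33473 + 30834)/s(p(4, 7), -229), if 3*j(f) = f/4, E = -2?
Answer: 7917/122 ≈ 64.893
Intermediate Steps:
j(f) = f/12 (j(f) = (f/4)/3 = f/12)
v(n) = -18 (v(n) = 9*(-2) = -18)
p(c, U) = 9/4 (p(c, U) = -18/(-2 - 1*6) = -18/(-2 - 6) = -18/(-8) = -18*(-⅛) = 9/4)
s(K, t) = (46 + t)/(2*K) (s(K, t) = (46 + t)/((2*K)) = (46 + t)*(1/(2*K)) = (46 + t)/(2*K))
(-33473 + 30834)/s(p(4, 7), -229) = (-33473 + 30834)/(((46 - 229)/(2*(9/4)))) = -2639/((½)*(4/9)*(-183)) = -2639/(-122/3) = -2639*(-3/122) = 7917/122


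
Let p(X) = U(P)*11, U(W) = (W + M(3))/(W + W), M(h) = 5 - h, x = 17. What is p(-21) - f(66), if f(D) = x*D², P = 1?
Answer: -148071/2 ≈ -74036.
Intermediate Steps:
U(W) = (2 + W)/(2*W) (U(W) = (W + (5 - 1*3))/(W + W) = (W + (5 - 3))/((2*W)) = (W + 2)*(1/(2*W)) = (2 + W)*(1/(2*W)) = (2 + W)/(2*W))
p(X) = 33/2 (p(X) = ((½)*(2 + 1)/1)*11 = ((½)*1*3)*11 = (3/2)*11 = 33/2)
f(D) = 17*D²
p(-21) - f(66) = 33/2 - 17*66² = 33/2 - 17*4356 = 33/2 - 1*74052 = 33/2 - 74052 = -148071/2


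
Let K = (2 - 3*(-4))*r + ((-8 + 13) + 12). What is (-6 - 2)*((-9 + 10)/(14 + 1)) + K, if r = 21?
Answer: 4657/15 ≈ 310.47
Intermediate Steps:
K = 311 (K = (2 - 3*(-4))*21 + ((-8 + 13) + 12) = (2 + 12)*21 + (5 + 12) = 14*21 + 17 = 294 + 17 = 311)
(-6 - 2)*((-9 + 10)/(14 + 1)) + K = (-6 - 2)*((-9 + 10)/(14 + 1)) + 311 = -8/15 + 311 = 4657/15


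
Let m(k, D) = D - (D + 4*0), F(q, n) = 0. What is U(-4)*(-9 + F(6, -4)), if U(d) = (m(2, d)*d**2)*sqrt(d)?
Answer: 0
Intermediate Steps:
m(k, D) = 0 (m(k, D) = D - (D + 0) = D - D = 0)
U(d) = 0 (U(d) = (0*d**2)*sqrt(d) = 0*sqrt(d) = 0)
U(-4)*(-9 + F(6, -4)) = 0*(-9 + 0) = 0*(-9) = 0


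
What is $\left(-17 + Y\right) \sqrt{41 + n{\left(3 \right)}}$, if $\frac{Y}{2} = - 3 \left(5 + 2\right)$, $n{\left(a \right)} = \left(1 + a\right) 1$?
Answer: $- 177 \sqrt{5} \approx -395.78$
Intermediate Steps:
$n{\left(a \right)} = 1 + a$
$Y = -42$ ($Y = 2 \left(- 3 \left(5 + 2\right)\right) = 2 \left(\left(-3\right) 7\right) = 2 \left(-21\right) = -42$)
$\left(-17 + Y\right) \sqrt{41 + n{\left(3 \right)}} = \left(-17 - 42\right) \sqrt{41 + \left(1 + 3\right)} = - 59 \sqrt{41 + 4} = - 59 \sqrt{45} = - 59 \cdot 3 \sqrt{5} = - 177 \sqrt{5}$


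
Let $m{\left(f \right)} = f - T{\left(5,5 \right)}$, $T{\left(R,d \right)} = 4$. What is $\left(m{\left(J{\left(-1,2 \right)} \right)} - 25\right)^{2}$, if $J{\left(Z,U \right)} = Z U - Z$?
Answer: $900$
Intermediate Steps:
$J{\left(Z,U \right)} = - Z + U Z$ ($J{\left(Z,U \right)} = U Z - Z = - Z + U Z$)
$m{\left(f \right)} = -4 + f$ ($m{\left(f \right)} = f - 4 = -4 + f$)
$\left(m{\left(J{\left(-1,2 \right)} \right)} - 25\right)^{2} = \left(\left(-4 - \left(-1 + 2\right)\right) - 25\right)^{2} = \left(\left(-4 - 1\right) - 25\right)^{2} = \left(-5 - 25\right)^{2} = \left(-30\right)^{2} = 900$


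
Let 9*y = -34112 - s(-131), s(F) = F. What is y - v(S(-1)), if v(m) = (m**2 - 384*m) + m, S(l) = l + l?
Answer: -13637/3 ≈ -4545.7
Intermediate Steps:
S(l) = 2*l
v(m) = m**2 - 383*m
y = -11327/3 (y = (-34112 - 1*(-131))/9 = (-34112 + 131)/9 = (1/9)*(-33981) = -11327/3 ≈ -3775.7)
y - v(S(-1)) = -11327/3 - 2*(-1)*(-383 + 2*(-1)) = -11327/3 - (-2)*(-383 - 2) = -11327/3 - (-2)*(-385) = -11327/3 - 1*770 = -11327/3 - 770 = -13637/3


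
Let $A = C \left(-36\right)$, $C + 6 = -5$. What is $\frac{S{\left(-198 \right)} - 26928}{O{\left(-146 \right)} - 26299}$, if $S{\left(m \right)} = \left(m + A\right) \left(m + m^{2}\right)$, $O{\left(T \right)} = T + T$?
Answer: $- \frac{7696260}{26591} \approx -289.43$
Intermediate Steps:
$C = -11$ ($C = -6 - 5 = -11$)
$O{\left(T \right)} = 2 T$
$A = 396$ ($A = \left(-11\right) \left(-36\right) = 396$)
$S{\left(m \right)} = \left(396 + m\right) \left(m + m^{2}\right)$ ($S{\left(m \right)} = \left(m + 396\right) \left(m + m^{2}\right) = \left(396 + m\right) \left(m + m^{2}\right)$)
$\frac{S{\left(-198 \right)} - 26928}{O{\left(-146 \right)} - 26299} = \frac{- 198 \left(396 + \left(-198\right)^{2} + 397 \left(-198\right)\right) - 26928}{2 \left(-146\right) - 26299} = \frac{- 198 \left(396 + 39204 - 78606\right) - 26928}{-292 - 26299} = \frac{\left(-198\right) \left(-39006\right) - 26928}{-26591} = \left(7723188 - 26928\right) \left(- \frac{1}{26591}\right) = 7696260 \left(- \frac{1}{26591}\right) = - \frac{7696260}{26591}$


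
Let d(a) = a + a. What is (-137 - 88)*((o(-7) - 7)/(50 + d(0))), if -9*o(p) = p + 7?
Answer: 63/2 ≈ 31.500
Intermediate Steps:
d(a) = 2*a
o(p) = -7/9 - p/9 (o(p) = -(p + 7)/9 = -(7 + p)/9 = -7/9 - p/9)
(-137 - 88)*((o(-7) - 7)/(50 + d(0))) = (-137 - 88)*(((-7/9 - ⅑*(-7)) - 7)/(50 + 2*0)) = -225*((-7/9 + 7/9) - 7)/(50 + 0) = -225*(0 - 7)/50 = -(-1575)/50 = -225*(-7/50) = 63/2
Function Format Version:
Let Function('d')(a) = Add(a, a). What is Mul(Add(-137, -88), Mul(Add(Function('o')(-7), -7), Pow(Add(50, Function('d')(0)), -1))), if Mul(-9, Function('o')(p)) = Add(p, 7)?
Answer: Rational(63, 2) ≈ 31.500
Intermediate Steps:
Function('d')(a) = Mul(2, a)
Function('o')(p) = Add(Rational(-7, 9), Mul(Rational(-1, 9), p)) (Function('o')(p) = Mul(Rational(-1, 9), Add(p, 7)) = Mul(Rational(-1, 9), Add(7, p)) = Add(Rational(-7, 9), Mul(Rational(-1, 9), p)))
Mul(Add(-137, -88), Mul(Add(Function('o')(-7), -7), Pow(Add(50, Function('d')(0)), -1))) = Mul(Add(-137, -88), Mul(Add(Add(Rational(-7, 9), Mul(Rational(-1, 9), -7)), -7), Pow(Add(50, Mul(2, 0)), -1))) = Mul(-225, Mul(Add(Add(Rational(-7, 9), Rational(7, 9)), -7), Pow(Add(50, 0), -1))) = Mul(-225, Mul(Add(0, -7), Pow(50, -1))) = Mul(-225, Mul(-7, Rational(1, 50))) = Mul(-225, Rational(-7, 50)) = Rational(63, 2)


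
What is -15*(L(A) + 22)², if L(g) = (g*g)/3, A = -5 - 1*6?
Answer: -174845/3 ≈ -58282.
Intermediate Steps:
A = -11 (A = -5 - 6 = -11)
L(g) = g²/3 (L(g) = g²*(⅓) = g²/3)
-15*(L(A) + 22)² = -15*((⅓)*(-11)² + 22)² = -15*((⅓)*121 + 22)² = -15*(121/3 + 22)² = -15*(187/3)² = -15*34969/9 = -174845/3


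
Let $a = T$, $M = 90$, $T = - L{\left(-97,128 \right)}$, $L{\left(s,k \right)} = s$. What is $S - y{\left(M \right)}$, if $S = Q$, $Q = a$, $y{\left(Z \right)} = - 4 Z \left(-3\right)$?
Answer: $-983$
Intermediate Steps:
$T = 97$ ($T = \left(-1\right) \left(-97\right) = 97$)
$y{\left(Z \right)} = 12 Z$
$a = 97$
$Q = 97$
$S = 97$
$S - y{\left(M \right)} = 97 - 12 \cdot 90 = 97 - 1080 = -983$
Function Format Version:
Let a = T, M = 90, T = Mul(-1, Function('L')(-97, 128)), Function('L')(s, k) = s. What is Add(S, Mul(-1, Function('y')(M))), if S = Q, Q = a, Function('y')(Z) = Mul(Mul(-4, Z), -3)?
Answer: -983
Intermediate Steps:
T = 97 (T = Mul(-1, -97) = 97)
Function('y')(Z) = Mul(12, Z)
a = 97
Q = 97
S = 97
Add(S, Mul(-1, Function('y')(M))) = Add(97, Mul(-1, Mul(12, 90))) = Add(97, Mul(-1, 1080)) = Add(97, -1080) = -983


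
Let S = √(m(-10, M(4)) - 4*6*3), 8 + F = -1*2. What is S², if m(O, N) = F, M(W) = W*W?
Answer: -82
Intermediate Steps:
M(W) = W²
F = -10 (F = -8 - 1*2 = -8 - 2 = -10)
m(O, N) = -10
S = I*√82 (S = √(-10 - 4*6*3) = √(-10 - 24*3) = √(-10 - 72) = √(-82) = I*√82 ≈ 9.0554*I)
S² = (I*√82)² = -82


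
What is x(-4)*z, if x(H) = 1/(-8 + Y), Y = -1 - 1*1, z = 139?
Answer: -139/10 ≈ -13.900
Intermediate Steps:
Y = -2 (Y = -1 - 1 = -2)
x(H) = -⅒ (x(H) = 1/(-8 - 2) = 1/(-10) = -⅒)
x(-4)*z = -⅒*139 = -139/10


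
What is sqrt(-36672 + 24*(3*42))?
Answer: 4*I*sqrt(2103) ≈ 183.43*I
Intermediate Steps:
sqrt(-36672 + 24*(3*42)) = sqrt(-36672 + 24*126) = sqrt(-36672 + 3024) = sqrt(-33648) = 4*I*sqrt(2103)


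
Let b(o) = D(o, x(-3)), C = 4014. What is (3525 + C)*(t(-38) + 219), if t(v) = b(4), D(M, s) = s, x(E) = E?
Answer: 1628424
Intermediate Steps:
b(o) = -3
t(v) = -3
(3525 + C)*(t(-38) + 219) = (3525 + 4014)*(-3 + 219) = 7539*216 = 1628424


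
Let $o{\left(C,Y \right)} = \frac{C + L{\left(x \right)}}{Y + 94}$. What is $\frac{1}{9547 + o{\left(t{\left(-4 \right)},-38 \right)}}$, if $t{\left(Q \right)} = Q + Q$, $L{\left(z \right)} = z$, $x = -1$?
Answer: $\frac{56}{534623} \approx 0.00010475$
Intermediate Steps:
$t{\left(Q \right)} = 2 Q$
$o{\left(C,Y \right)} = \frac{-1 + C}{94 + Y}$ ($o{\left(C,Y \right)} = \frac{C - 1}{Y + 94} = \frac{-1 + C}{94 + Y}$)
$\frac{1}{9547 + o{\left(t{\left(-4 \right)},-38 \right)}} = \frac{1}{9547 + \frac{-1 + 2 \left(-4\right)}{94 - 38}} = \frac{1}{9547 + \frac{-1 - 8}{56}} = \frac{1}{9547 + \frac{1}{56} \left(-9\right)} = \frac{1}{9547 - \frac{9}{56}} = \frac{1}{\frac{534623}{56}} = \frac{56}{534623}$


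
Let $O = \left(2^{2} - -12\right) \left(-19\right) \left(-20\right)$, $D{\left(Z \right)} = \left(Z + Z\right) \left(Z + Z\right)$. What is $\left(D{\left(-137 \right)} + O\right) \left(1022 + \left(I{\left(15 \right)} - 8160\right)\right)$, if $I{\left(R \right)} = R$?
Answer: $-578074188$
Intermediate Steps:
$D{\left(Z \right)} = 4 Z^{2}$ ($D{\left(Z \right)} = 2 Z 2 Z = 4 Z^{2}$)
$O = 6080$ ($O = \left(4 + 12\right) \left(-19\right) \left(-20\right) = 16 \left(-19\right) \left(-20\right) = \left(-304\right) \left(-20\right) = 6080$)
$\left(D{\left(-137 \right)} + O\right) \left(1022 + \left(I{\left(15 \right)} - 8160\right)\right) = \left(4 \left(-137\right)^{2} + 6080\right) \left(1022 + \left(15 - 8160\right)\right) = \left(4 \cdot 18769 + 6080\right) \left(1022 + \left(15 - 8160\right)\right) = \left(75076 + 6080\right) \left(1022 - 8145\right) = 81156 \left(-7123\right) = -578074188$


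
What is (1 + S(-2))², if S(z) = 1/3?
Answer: 16/9 ≈ 1.7778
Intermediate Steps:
S(z) = ⅓
(1 + S(-2))² = (1 + ⅓)² = (4/3)² = 16/9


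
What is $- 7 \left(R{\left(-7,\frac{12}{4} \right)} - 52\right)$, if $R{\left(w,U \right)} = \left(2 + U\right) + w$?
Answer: $378$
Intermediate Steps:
$R{\left(w,U \right)} = 2 + U + w$
$- 7 \left(R{\left(-7,\frac{12}{4} \right)} - 52\right) = - 7 \left(\left(2 + \frac{12}{4} - 7\right) - 52\right) = - 7 \left(\left(2 + 12 \cdot \frac{1}{4} - 7\right) - 52\right) = - 7 \left(\left(2 + 3 - 7\right) - 52\right) = - 7 \left(-2 - 52\right) = \left(-7\right) \left(-54\right) = 378$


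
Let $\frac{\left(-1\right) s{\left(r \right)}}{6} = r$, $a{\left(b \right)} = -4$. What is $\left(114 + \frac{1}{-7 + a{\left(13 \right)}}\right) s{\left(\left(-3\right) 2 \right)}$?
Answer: $\frac{45108}{11} \approx 4100.7$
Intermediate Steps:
$s{\left(r \right)} = - 6 r$
$\left(114 + \frac{1}{-7 + a{\left(13 \right)}}\right) s{\left(\left(-3\right) 2 \right)} = \left(114 + \frac{1}{-7 - 4}\right) \left(- 6 \left(\left(-3\right) 2\right)\right) = \left(114 + \frac{1}{-11}\right) \left(\left(-6\right) \left(-6\right)\right) = \left(114 - \frac{1}{11}\right) 36 = \frac{1253}{11} \cdot 36 = \frac{45108}{11}$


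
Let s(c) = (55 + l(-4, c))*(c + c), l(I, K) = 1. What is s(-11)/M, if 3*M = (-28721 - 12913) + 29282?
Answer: 231/772 ≈ 0.29922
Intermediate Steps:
M = -12352/3 (M = ((-28721 - 12913) + 29282)/3 = (-41634 + 29282)/3 = (⅓)*(-12352) = -12352/3 ≈ -4117.3)
s(c) = 112*c (s(c) = (55 + 1)*(c + c) = 56*(2*c) = 112*c)
s(-11)/M = (112*(-11))/(-12352/3) = -1232*(-3/12352) = 231/772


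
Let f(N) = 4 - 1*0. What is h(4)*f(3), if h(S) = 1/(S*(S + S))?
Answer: ⅛ ≈ 0.12500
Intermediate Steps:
f(N) = 4 (f(N) = 4 + 0 = 4)
h(S) = 1/(2*S²) (h(S) = 1/(S*(2*S)) = 1/(2*S²))
h(4)*f(3) = ((½)/4²)*4 = ((½)*(1/16))*4 = (1/32)*4 = ⅛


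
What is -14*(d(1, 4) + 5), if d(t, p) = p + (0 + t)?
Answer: -140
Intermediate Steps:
d(t, p) = p + t
-14*(d(1, 4) + 5) = -14*((4 + 1) + 5) = -14*(5 + 5) = -14*10 = -140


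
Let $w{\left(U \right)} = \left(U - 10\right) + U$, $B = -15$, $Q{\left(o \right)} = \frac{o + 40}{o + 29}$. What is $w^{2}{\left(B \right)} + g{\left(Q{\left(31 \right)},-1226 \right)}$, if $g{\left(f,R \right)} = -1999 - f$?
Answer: $- \frac{24011}{60} \approx -400.18$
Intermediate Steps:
$Q{\left(o \right)} = \frac{40 + o}{29 + o}$
$w{\left(U \right)} = -10 + 2 U$ ($w{\left(U \right)} = \left(-10 + U\right) + U = -10 + 2 U$)
$w^{2}{\left(B \right)} + g{\left(Q{\left(31 \right)},-1226 \right)} = \left(-10 + 2 \left(-15\right)\right)^{2} - \left(1999 + \frac{40 + 31}{29 + 31}\right) = \left(-10 - 30\right)^{2} - \left(1999 + \frac{1}{60} \cdot 71\right) = \left(-40\right)^{2} - \left(1999 + \frac{1}{60} \cdot 71\right) = 1600 - \frac{120011}{60} = - \frac{24011}{60}$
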